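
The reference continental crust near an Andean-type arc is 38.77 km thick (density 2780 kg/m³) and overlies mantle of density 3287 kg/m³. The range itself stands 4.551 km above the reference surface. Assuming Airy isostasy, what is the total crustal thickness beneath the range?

Root depth r = h ρ_c / (ρ_m − ρ_c) = 4.551 km × 2780 / 507 = 24.95 km.
Total thickness = T + h + r = 38.77 km + 4.551 km + 24.95 km = 68.3 km.

68.3 km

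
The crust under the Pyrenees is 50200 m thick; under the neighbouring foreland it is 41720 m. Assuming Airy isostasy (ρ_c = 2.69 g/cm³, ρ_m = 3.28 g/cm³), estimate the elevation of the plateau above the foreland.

Excess crust Δ = 50200 m − 41720 m = 8480 m, split between elevation h and root r with h + r = Δ.
Airy balance ρ_c h = (ρ_m − ρ_c) r gives r = h ρ_c/(ρ_m − ρ_c), so h (1 + ρ_c/(ρ_m − ρ_c)) = Δ, i.e. h = Δ (ρ_m − ρ_c)/ρ_m.
h = 8480 m × 0.59/3.28 = 1530 m.

1530 m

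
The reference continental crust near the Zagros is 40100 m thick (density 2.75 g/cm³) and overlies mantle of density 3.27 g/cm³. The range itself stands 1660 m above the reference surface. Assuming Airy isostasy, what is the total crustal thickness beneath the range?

50500 m

Root depth r = h ρ_c / (ρ_m − ρ_c) = 1660 m × 2.75 / 0.52 = 8779 m.
Total thickness = T + h + r = 40100 m + 1660 m + 8779 m = 50500 m.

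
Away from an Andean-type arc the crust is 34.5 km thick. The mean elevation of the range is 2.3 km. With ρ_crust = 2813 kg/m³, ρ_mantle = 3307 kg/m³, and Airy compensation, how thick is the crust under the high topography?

49.9 km

Root depth r = h ρ_c / (ρ_m − ρ_c) = 2.3 km × 2813 / 494 = 13.1 km.
Total thickness = T + h + r = 34.5 km + 2.3 km + 13.1 km = 49.9 km.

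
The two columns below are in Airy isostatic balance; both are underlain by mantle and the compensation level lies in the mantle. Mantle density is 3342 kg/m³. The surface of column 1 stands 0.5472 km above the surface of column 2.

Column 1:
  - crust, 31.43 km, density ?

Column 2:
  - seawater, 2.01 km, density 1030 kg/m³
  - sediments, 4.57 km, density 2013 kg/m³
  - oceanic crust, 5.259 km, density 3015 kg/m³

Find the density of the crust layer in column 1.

2890 kg/m³

Take the compensation level at the base of the deeper column (depth z_c below the surface of column 1) and equate Σ ρ_i t_i down to z_c; mantle fills any gap and the z_c terms cancel.
Column 1: 31.43×ρ + (z_c − 31.43)×3342
Column 2: 0.5472×0 + 2.01×1030 + 4.57×2013 + 5.259×3015 + (z_c − 0.5472 − 11.839)×3342
The z_c×3342 term appears on both sides and cancels. Collect the known terms of each column as K = Σ(ρt)_known − 3342 × (depth of known layers): K_1 = 0 − 3342×31.43 = −105039.06; K_2 = 27125.595 − 3342×(0.5472 + 11.839) = −14269.0854.
Balance: K_1 + 31.43×ρ = K_2, so ρ = (K_2 − K_1)/31.43 = 90770/31.43 = 2890 kg/m³.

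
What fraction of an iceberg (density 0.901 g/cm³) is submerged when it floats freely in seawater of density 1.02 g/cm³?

Submerged fraction = ρ_obj/ρ_fluid = 0.901/1.02 = 0.883.

0.883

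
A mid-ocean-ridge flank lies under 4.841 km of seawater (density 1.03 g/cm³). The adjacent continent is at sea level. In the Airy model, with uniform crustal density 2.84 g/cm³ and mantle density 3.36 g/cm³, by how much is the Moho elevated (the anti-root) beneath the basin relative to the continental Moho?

16.9 km

Balancing pressure at the compensation depth: replacing crust with seawater at the top is compensated by replacing crust with mantle at the base: d (ρ_c − ρ_w) = a (ρ_m − ρ_c).
a = d (ρ_c − ρ_w)/(ρ_m − ρ_c) = 4.841 km × 1.81/0.52 = 16.9 km.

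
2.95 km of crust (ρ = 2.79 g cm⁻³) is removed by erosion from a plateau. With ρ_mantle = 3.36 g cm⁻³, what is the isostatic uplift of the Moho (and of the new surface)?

Unloading: uplift u = e ρ_c/ρ_m = 2.95 km × 2.79/3.36 = 2.45 km.

2.45 km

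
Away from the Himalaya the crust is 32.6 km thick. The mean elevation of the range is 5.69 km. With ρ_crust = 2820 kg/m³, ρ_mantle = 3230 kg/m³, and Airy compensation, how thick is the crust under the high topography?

Root depth r = h ρ_c / (ρ_m − ρ_c) = 5.69 km × 2820 / 410 = 39.14 km.
Total thickness = T + h + r = 32.6 km + 5.69 km + 39.14 km = 77.4 km.

77.4 km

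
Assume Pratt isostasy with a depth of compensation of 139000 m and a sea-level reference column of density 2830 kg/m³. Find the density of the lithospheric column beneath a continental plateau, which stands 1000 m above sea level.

2810 kg/m³

Pratt balance: ρ_ref D = ρ (D + h).
ρ = ρ_ref D/(D + h) = 2830 × 139000 m/(139000 m + 1000 m) = 2810 kg/m³.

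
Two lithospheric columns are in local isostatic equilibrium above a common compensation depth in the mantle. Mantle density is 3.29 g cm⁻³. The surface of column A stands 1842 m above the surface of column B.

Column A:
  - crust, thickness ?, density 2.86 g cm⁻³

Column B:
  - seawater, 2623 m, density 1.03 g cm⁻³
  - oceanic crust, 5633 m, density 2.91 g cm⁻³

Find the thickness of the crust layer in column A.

32900 m

Take the compensation level at the base of the deeper column (depth z_c below the surface of column A) and equate Σ ρ_i t_i down to z_c; mantle fills any gap and the z_c terms cancel.
Column A: x×2.86 + (z_c − 0 − x)×3.29
Column B: 1842×0 + 2623×1.03 + 5633×2.91 + (z_c − 1842 − 8256)×3.29
The z_c×3.29 term appears on both sides and cancels. Collect the known terms of each column as K = Σ(ρt)_known − 3.29 × (depth of known layers): K_A = 0 − 3.29×0 = 0; K_B = 19093.72 − 3.29×(1842 + 8256) = −14128.7.
Balance: K_A − x×(3.29 − 2.86) = K_B, so x = (K_A − K_B)/(3.29 − 2.86) = 14128.7/0.43 = 32900 m.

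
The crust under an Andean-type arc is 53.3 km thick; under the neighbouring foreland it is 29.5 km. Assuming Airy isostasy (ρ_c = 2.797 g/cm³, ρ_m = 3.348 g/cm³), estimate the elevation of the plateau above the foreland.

3.92 km

Excess crust Δ = 53.3 km − 29.5 km = 23.8 km, split between elevation h and root r with h + r = Δ.
Airy balance ρ_c h = (ρ_m − ρ_c) r gives r = h ρ_c/(ρ_m − ρ_c), so h (1 + ρ_c/(ρ_m − ρ_c)) = Δ, i.e. h = Δ (ρ_m − ρ_c)/ρ_m.
h = 23.8 km × 0.551/3.348 = 3.92 km.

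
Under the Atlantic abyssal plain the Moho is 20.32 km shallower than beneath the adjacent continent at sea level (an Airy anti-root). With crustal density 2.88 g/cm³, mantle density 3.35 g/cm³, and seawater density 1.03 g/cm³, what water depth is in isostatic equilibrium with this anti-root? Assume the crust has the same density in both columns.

5.16 km

Replacing a thickness d of crust by seawater at the top must be balanced by replacing crust with mantle at the base: d (ρ_c − ρ_w) = a (ρ_m − ρ_c).
d = a (ρ_m − ρ_c)/(ρ_c − ρ_w) = 20.32 km × 0.47/1.85 = 5.16 km.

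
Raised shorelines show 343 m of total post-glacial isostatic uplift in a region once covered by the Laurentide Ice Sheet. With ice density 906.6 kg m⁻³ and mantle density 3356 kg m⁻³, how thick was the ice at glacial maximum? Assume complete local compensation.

u = t ρ_ice/ρ_m → t = u ρ_m/ρ_ice = 343 m × 3356/906.6 = 1270 m.

1270 m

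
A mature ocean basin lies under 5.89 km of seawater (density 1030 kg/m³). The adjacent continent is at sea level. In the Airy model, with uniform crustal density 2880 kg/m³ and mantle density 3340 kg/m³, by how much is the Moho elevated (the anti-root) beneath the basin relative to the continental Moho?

23.7 km

For local isostatic compensation: replacing crust with seawater at the top is compensated by replacing crust with mantle at the base: d (ρ_c − ρ_w) = a (ρ_m − ρ_c).
a = d (ρ_c − ρ_w)/(ρ_m − ρ_c) = 5.89 km × 1850/460 = 23.7 km.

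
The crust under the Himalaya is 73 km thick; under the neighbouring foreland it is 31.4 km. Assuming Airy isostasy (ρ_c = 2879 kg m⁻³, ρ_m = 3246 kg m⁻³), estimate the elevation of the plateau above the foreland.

Excess crust Δ = 73 km − 31.4 km = 41.6 km, split between elevation h and root r with h + r = Δ.
Airy balance ρ_c h = (ρ_m − ρ_c) r gives r = h ρ_c/(ρ_m − ρ_c), so h (1 + ρ_c/(ρ_m − ρ_c)) = Δ, i.e. h = Δ (ρ_m − ρ_c)/ρ_m.
h = 41.6 km × 367/3246 = 4.7 km.

4.7 km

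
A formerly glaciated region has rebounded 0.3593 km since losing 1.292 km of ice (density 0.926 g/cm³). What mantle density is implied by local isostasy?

3.33 g/cm³

ρ_m = ρ_ice t / u = 0.926 × 1.292 km/0.3593 km = 3.33 g/cm³.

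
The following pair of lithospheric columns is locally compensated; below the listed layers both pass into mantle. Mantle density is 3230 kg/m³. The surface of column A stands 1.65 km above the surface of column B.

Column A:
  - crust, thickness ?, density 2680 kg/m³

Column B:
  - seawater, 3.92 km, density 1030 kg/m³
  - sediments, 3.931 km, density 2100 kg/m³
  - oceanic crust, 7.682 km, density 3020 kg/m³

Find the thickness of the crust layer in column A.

36.4 km

Take the compensation level at the base of the deeper column (depth z_c below the surface of column A) and equate Σ ρ_i t_i down to z_c; mantle fills any gap and the z_c terms cancel.
Column A: x×2680 + (z_c − 0 − x)×3230
Column B: 1.65×0 + 3.92×1030 + 3.931×2100 + 7.682×3020 + (z_c − 1.65 − 15.533)×3230
The z_c×3230 term appears on both sides and cancels. Collect the known terms of each column as K = Σ(ρt)_known − 3230 × (depth of known layers): K_A = 0 − 3230×0 = 0; K_B = 35492.34 − 3230×(1.65 + 15.533) = −20008.75.
Balance: K_A − x×(3230 − 2680) = K_B, so x = (K_A − K_B)/(3230 − 2680) = 20008.8/550 = 36.4 km.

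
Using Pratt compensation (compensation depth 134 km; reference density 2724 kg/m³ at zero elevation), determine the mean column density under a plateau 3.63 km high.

Pratt balance: ρ_ref D = ρ (D + h).
ρ = ρ_ref D/(D + h) = 2724 × 134 km/(134 km + 3.63 km) = 2650 kg/m³.

2650 kg/m³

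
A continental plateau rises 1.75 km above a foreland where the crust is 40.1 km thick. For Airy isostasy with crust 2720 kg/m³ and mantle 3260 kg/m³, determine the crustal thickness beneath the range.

50.7 km

Root depth r = h ρ_c / (ρ_m − ρ_c) = 1.75 km × 2720 / 540 = 8.815 km.
Total thickness = T + h + r = 40.1 km + 1.75 km + 8.815 km = 50.7 km.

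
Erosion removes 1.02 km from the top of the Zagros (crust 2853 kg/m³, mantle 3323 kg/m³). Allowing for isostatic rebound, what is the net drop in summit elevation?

0.144 km

Rebound u = e ρ_c/ρ_m = 1.02 km × 2853/3323 = 0.8757 km.
Net surface drop = e − u = 1.02 km − 0.8757 km = e (ρ_m − ρ_c)/ρ_m = 0.144 km.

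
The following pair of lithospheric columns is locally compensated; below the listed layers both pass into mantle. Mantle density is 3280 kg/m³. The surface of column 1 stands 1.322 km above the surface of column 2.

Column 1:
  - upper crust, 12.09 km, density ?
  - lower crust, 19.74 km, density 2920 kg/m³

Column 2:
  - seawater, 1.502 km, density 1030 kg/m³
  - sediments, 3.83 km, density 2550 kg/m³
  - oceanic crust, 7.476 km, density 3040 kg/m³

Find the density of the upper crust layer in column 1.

2850 kg/m³

Take the compensation level at the base of the deeper column (depth z_c below the surface of column 1) and equate Σ ρ_i t_i down to z_c; mantle fills any gap and the z_c terms cancel.
Column 1: 12.09×ρ + 19.74×2920 + (z_c − 31.83)×3280
Column 2: 1.322×0 + 1.502×1030 + 3.83×2550 + 7.476×3040 + (z_c − 1.322 − 12.808)×3280
The z_c×3280 term appears on both sides and cancels. Collect the known terms of each column as K = Σ(ρt)_known − 3280 × (depth of known layers): K_1 = 57640.8 − 3280×31.83 = −46761.6; K_2 = 34040.6 − 3280×(1.322 + 12.808) = −12305.8.
Balance: K_1 + 12.09×ρ = K_2, so ρ = (K_2 − K_1)/12.09 = 34455.8/12.09 = 2850 kg/m³.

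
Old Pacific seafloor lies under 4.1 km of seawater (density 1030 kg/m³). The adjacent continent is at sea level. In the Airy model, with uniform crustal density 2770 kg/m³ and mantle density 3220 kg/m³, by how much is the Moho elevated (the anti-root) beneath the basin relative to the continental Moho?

For local isostatic compensation: replacing crust with seawater at the top is compensated by replacing crust with mantle at the base: d (ρ_c − ρ_w) = a (ρ_m − ρ_c).
a = d (ρ_c − ρ_w)/(ρ_m − ρ_c) = 4.1 km × 1740/450 = 15.9 km.

15.9 km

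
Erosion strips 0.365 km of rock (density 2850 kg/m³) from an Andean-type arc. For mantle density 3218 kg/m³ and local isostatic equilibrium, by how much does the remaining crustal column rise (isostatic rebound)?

Unloading: uplift u = e ρ_c/ρ_m = 0.365 km × 2850/3218 = 0.323 km.

0.323 km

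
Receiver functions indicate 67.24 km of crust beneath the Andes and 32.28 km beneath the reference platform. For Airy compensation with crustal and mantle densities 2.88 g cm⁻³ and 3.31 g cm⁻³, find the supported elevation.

4.54 km

Excess crust Δ = 67.24 km − 32.28 km = 34.96 km, split between elevation h and root r with h + r = Δ.
Airy balance ρ_c h = (ρ_m − ρ_c) r gives r = h ρ_c/(ρ_m − ρ_c), so h (1 + ρ_c/(ρ_m − ρ_c)) = Δ, i.e. h = Δ (ρ_m − ρ_c)/ρ_m.
h = 34.96 km × 0.43/3.31 = 4.54 km.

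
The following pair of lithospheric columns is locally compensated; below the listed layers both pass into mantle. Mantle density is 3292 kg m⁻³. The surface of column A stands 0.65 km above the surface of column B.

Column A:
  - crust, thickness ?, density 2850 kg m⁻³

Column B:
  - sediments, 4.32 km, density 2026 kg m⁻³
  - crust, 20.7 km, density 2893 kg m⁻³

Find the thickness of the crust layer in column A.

Take the compensation level at the base of the deeper column (depth z_c below the surface of column A) and equate Σ ρ_i t_i down to z_c; mantle fills any gap and the z_c terms cancel.
Column A: x×2850 + (z_c − 0 − x)×3292
Column B: 0.65×0 + 4.32×2026 + 20.7×2893 + (z_c − 0.65 − 25.02)×3292
The z_c×3292 term appears on both sides and cancels. Collect the known terms of each column as K = Σ(ρt)_known − 3292 × (depth of known layers): K_A = 0 − 3292×0 = 0; K_B = 68637.42 − 3292×(0.65 + 25.02) = −15868.22.
Balance: K_A − x×(3292 − 2850) = K_B, so x = (K_A − K_B)/(3292 − 2850) = 15868.2/442 = 35.9 km.

35.9 km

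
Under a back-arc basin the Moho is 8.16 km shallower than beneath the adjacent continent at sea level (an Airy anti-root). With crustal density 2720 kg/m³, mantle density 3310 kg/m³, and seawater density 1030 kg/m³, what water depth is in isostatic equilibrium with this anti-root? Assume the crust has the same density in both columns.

Replacing a thickness d of crust by seawater at the top must be balanced by replacing crust with mantle at the base: d (ρ_c − ρ_w) = a (ρ_m − ρ_c).
d = a (ρ_m − ρ_c)/(ρ_c − ρ_w) = 8.16 km × 590/1690 = 2.85 km.

2.85 km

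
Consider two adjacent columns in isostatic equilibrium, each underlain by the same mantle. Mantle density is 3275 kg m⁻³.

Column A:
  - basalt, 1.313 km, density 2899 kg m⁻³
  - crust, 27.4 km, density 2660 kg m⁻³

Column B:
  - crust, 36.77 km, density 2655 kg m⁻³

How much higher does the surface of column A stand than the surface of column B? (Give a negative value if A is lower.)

For any compensation level in the mantle, the mantle terms cancel and isostasy reduces to e = (Σt_A − Σt_B) − (Σ(ρt)_A − Σ(ρt)_B) / ρ_m.
Σt_A = 28.713 km; Σt_B = 36.77 km; Σ(ρt)_A = 76690.387; Σ(ρt)_B = 97624.35 (in km·kg m⁻³).
e = (28.713 − 36.77) − (76690.387 − 97624.35) / 3275 = −1.66 km.

−1.66 km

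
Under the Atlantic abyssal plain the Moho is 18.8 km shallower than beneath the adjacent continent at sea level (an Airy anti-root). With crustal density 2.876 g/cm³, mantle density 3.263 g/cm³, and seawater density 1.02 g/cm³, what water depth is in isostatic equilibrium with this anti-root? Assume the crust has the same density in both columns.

3.92 km

Replacing a thickness d of crust by seawater at the top must be balanced by replacing crust with mantle at the base: d (ρ_c − ρ_w) = a (ρ_m − ρ_c).
d = a (ρ_m − ρ_c)/(ρ_c − ρ_w) = 18.8 km × 0.387/1.856 = 3.92 km.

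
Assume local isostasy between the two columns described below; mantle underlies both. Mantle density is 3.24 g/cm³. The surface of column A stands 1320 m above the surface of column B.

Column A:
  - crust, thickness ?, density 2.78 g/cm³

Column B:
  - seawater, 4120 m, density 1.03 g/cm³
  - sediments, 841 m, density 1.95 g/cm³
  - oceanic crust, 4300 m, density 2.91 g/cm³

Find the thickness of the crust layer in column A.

Take the compensation level at the base of the deeper column (depth z_c below the surface of column A) and equate Σ ρ_i t_i down to z_c; mantle fills any gap and the z_c terms cancel.
Column A: x×2.78 + (z_c − 0 − x)×3.24
Column B: 1320×0 + 4120×1.03 + 841×1.95 + 4300×2.91 + (z_c − 1320 − 9261)×3.24
The z_c×3.24 term appears on both sides and cancels. Collect the known terms of each column as K = Σ(ρt)_known − 3.24 × (depth of known layers): K_A = 0 − 3.24×0 = 0; K_B = 18396.55 − 3.24×(1320 + 9261) = −15885.89.
Balance: K_A − x×(3.24 − 2.78) = K_B, so x = (K_A − K_B)/(3.24 − 2.78) = 15885.9/0.46 = 34500 m.

34500 m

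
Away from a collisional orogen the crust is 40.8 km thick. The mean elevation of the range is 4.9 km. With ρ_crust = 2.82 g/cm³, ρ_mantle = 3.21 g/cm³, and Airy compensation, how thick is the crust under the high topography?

81.1 km

Root depth r = h ρ_c / (ρ_m − ρ_c) = 4.9 km × 2.82 / 0.39 = 35.43 km.
Total thickness = T + h + r = 40.8 km + 4.9 km + 35.43 km = 81.1 km.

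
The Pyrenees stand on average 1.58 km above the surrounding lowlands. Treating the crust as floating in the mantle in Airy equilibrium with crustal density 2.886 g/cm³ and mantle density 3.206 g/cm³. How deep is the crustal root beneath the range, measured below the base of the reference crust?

14.2 km

Balancing pressure at the compensation depth: the weight of the topography is balanced by the buoyancy of the root, ρ_c h = (ρ_m − ρ_c) r.
r = h · ρ_c / (ρ_m − ρ_c) = 1.58 km × 2.886 / (3.206 − 2.886) = 14.2 km.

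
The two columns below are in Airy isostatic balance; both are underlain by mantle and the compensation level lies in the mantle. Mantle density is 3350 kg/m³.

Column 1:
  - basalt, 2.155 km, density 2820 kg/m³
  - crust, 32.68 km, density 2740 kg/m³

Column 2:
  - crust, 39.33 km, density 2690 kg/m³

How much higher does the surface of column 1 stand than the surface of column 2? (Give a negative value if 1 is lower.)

For any compensation level in the mantle, the mantle terms cancel and isostasy reduces to e = (Σt_1 − Σt_2) − (Σ(ρt)_1 − Σ(ρt)_2) / ρ_m.
Σt_1 = 34.835 km; Σt_2 = 39.33 km; Σ(ρt)_1 = 95620.3; Σ(ρt)_2 = 105797.7 (in km·kg/m³).
e = (34.835 − 39.33) − (95620.3 − 105797.7) / 3350 = −1.46 km.

−1.46 km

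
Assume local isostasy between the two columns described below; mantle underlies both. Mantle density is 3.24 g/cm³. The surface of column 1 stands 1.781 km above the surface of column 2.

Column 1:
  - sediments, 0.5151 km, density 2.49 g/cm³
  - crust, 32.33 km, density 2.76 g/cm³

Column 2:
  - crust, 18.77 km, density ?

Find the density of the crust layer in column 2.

2.7 g/cm³

Take the compensation level at the base of the deeper column (depth z_c below the surface of column 1) and equate Σ ρ_i t_i down to z_c; mantle fills any gap and the z_c terms cancel.
Column 1: 0.5151×2.49 + 32.33×2.76 + (z_c − 32.8451)×3.24
Column 2: 1.781×0 + 18.77×ρ + (z_c − 1.781 − 18.77)×3.24
The z_c×3.24 term appears on both sides and cancels. Collect the known terms of each column as K = Σ(ρt)_known − 3.24 × (depth of known layers): K_1 = 90.513399 − 3.24×32.8451 = −15.904725; K_2 = 0 − 3.24×(1.781 + 18.77) = −66.58524.
Balance: K_1 = K_2 + 18.77×ρ, so ρ = (K_1 − K_2)/18.77 = 50.6805/18.77 = 2.7 g/cm³.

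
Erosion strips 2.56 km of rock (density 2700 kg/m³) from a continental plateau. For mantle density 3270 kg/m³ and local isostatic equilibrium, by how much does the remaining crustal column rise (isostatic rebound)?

Unloading: uplift u = e ρ_c/ρ_m = 2.56 km × 2700/3270 = 2.11 km.

2.11 km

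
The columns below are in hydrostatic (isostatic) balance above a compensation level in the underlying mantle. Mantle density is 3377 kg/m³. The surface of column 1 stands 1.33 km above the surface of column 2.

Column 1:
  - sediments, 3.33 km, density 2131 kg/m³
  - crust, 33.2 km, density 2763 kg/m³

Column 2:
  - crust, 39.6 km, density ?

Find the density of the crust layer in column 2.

2870 kg/m³

Take the compensation level at the base of the deeper column (depth z_c below the surface of column 1) and equate Σ ρ_i t_i down to z_c; mantle fills any gap and the z_c terms cancel.
Column 1: 3.33×2131 + 33.2×2763 + (z_c − 36.53)×3377
Column 2: 1.33×0 + 39.6×ρ + (z_c − 1.33 − 39.6)×3377
The z_c×3377 term appears on both sides and cancels. Collect the known terms of each column as K = Σ(ρt)_known − 3377 × (depth of known layers): K_1 = 98827.83 − 3377×36.53 = −24533.98; K_2 = 0 − 3377×(1.33 + 39.6) = −138220.61.
Balance: K_1 = K_2 + 39.6×ρ, so ρ = (K_1 − K_2)/39.6 = 113687/39.6 = 2870 kg/m³.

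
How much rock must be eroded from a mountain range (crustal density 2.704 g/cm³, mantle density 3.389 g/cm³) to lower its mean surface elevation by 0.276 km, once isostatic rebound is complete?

1.37 km

Net drop Δ = e − u = e − e ρ_c/ρ_m = e (ρ_m − ρ_c)/ρ_m.
e = Δ ρ_m/(ρ_m − ρ_c) = 0.276 km × 3.389/0.685 = 1.37 km.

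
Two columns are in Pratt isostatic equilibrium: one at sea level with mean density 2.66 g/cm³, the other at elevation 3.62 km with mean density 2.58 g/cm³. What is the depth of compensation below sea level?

ρ_ref D = ρ (D + h) → D (ρ_ref − ρ) = ρ h.
D = ρ h/(ρ_ref − ρ) = 2.58 × 3.62 km/(2.66 − 2.58) = 117 km.

117 km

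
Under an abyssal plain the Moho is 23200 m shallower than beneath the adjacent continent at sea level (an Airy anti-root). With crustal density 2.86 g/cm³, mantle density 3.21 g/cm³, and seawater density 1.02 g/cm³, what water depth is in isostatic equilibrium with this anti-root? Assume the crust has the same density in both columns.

4410 m

Replacing a thickness d of crust by seawater at the top must be balanced by replacing crust with mantle at the base: d (ρ_c − ρ_w) = a (ρ_m − ρ_c).
d = a (ρ_m − ρ_c)/(ρ_c − ρ_w) = 23200 m × 0.35/1.84 = 4410 m.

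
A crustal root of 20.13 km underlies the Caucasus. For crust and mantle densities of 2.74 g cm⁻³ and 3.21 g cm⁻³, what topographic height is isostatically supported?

3.45 km

Balancing pressure at the compensation depth: ρ_c h = (ρ_m − ρ_c) r.
h = r (ρ_m − ρ_c) / ρ_c = 20.13 km × (3.21 − 2.74) / 2.74 = 3.45 km.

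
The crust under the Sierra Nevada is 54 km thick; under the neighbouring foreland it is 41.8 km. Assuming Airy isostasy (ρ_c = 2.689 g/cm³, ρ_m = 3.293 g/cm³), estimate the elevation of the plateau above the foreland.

Excess crust Δ = 54 km − 41.8 km = 12.2 km, split between elevation h and root r with h + r = Δ.
Airy balance ρ_c h = (ρ_m − ρ_c) r gives r = h ρ_c/(ρ_m − ρ_c), so h (1 + ρ_c/(ρ_m − ρ_c)) = Δ, i.e. h = Δ (ρ_m − ρ_c)/ρ_m.
h = 12.2 km × 0.604/3.293 = 2.24 km.

2.24 km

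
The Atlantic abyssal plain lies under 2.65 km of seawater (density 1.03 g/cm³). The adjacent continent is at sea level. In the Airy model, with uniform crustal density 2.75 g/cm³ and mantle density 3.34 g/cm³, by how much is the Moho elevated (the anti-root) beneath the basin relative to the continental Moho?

7.73 km

In Airy isostatic equilibrium: replacing crust with seawater at the top is compensated by replacing crust with mantle at the base: d (ρ_c − ρ_w) = a (ρ_m − ρ_c).
a = d (ρ_c − ρ_w)/(ρ_m − ρ_c) = 2.65 km × 1.72/0.59 = 7.73 km.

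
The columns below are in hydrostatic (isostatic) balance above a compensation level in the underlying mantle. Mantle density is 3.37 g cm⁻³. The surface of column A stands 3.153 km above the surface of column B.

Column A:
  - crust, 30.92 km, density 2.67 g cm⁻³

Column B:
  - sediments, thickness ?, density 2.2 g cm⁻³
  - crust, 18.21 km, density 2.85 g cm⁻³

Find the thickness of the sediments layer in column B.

Take the compensation level at the base of the deeper column (depth z_c below the surface of column A) and equate Σ ρ_i t_i down to z_c; mantle fills any gap and the z_c terms cancel.
Column A: 30.92×2.67 + (z_c − 30.92)×3.37
Column B: 3.153×0 + x×2.2 + 18.21×2.85 + (z_c − 3.153 − 18.21 − x)×3.37
The z_c×3.37 term appears on both sides and cancels. Collect the known terms of each column as K = Σ(ρt)_known − 3.37 × (depth of known layers): K_A = 82.5564 − 3.37×30.92 = −21.644; K_B = 51.8985 − 3.37×(3.153 + 18.21) = −20.09481.
Balance: K_A = K_B − x×(3.37 − 2.2), so x = (K_B − K_A)/(3.37 − 2.2) = 1.54919/1.17 = 1.32 km.

1.32 km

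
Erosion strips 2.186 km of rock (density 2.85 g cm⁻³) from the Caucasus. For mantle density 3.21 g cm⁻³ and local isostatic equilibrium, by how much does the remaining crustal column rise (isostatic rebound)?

Unloading: uplift u = e ρ_c/ρ_m = 2.186 km × 2.85/3.21 = 1.94 km.

1.94 km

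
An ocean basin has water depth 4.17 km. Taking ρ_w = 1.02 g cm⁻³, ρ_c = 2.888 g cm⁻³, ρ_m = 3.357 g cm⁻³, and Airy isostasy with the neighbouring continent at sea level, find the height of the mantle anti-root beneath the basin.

16.6 km

By Archimedes' principle applied to the lithosphere: replacing crust with seawater at the top is compensated by replacing crust with mantle at the base: d (ρ_c − ρ_w) = a (ρ_m − ρ_c).
a = d (ρ_c − ρ_w)/(ρ_m − ρ_c) = 4.17 km × 1.868/0.469 = 16.6 km.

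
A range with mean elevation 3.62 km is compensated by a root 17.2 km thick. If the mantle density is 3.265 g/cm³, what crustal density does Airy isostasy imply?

2.7 g/cm³

ρ_c h = (ρ_m − ρ_c) r → ρ_c (h + r) = ρ_m r → ρ_c = ρ_m r / (h + r).
ρ_c = 3.265 × 17.2 km / (3.62 km + 17.2 km) = 2.7 g/cm³.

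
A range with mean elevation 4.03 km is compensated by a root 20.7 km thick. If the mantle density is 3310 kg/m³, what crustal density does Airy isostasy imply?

2770 kg/m³

ρ_c h = (ρ_m − ρ_c) r → ρ_c (h + r) = ρ_m r → ρ_c = ρ_m r / (h + r).
ρ_c = 3310 × 20.7 km / (4.03 km + 20.7 km) = 2770 kg/m³.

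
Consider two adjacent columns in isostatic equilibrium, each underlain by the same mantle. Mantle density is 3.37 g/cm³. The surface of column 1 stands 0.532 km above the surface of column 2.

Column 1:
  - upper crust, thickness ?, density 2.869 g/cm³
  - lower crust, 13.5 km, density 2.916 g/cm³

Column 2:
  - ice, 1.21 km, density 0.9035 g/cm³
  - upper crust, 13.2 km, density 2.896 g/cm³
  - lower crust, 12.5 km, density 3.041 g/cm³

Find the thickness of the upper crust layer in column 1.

18 km

Take the compensation level at the base of the deeper column (depth z_c below the surface of column 1) and equate Σ ρ_i t_i down to z_c; mantle fills any gap and the z_c terms cancel.
Column 1: x×2.869 + 13.5×2.916 + (z_c − 13.5 − x)×3.37
Column 2: 0.532×0 + 1.21×0.9035 + 13.2×2.896 + 12.5×3.041 + (z_c − 0.532 − 26.91)×3.37
The z_c×3.37 term appears on both sides and cancels. Collect the known terms of each column as K = Σ(ρt)_known − 3.37 × (depth of known layers): K_1 = 39.366 − 3.37×13.5 = −6.129; K_2 = 77.332935 − 3.37×(0.532 + 26.91) = −15.146605.
Balance: K_1 − x×(3.37 − 2.869) = K_2, so x = (K_1 − K_2)/(3.37 − 2.869) = 9.0176/0.501 = 18 km.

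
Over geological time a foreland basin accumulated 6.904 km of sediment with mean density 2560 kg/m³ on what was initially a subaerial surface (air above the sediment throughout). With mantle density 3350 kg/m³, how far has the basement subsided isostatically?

5.28 km

Subaerial load: s = t ρ_sed / ρ_m = 6.904 km × 2560/3350 = 5.28 km.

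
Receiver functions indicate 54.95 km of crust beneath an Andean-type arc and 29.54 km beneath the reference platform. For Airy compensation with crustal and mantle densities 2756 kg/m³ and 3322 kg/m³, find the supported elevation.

Excess crust Δ = 54.95 km − 29.54 km = 25.41 km, split between elevation h and root r with h + r = Δ.
Airy balance ρ_c h = (ρ_m − ρ_c) r gives r = h ρ_c/(ρ_m − ρ_c), so h (1 + ρ_c/(ρ_m − ρ_c)) = Δ, i.e. h = Δ (ρ_m − ρ_c)/ρ_m.
h = 25.41 km × 566/3322 = 4.33 km.

4.33 km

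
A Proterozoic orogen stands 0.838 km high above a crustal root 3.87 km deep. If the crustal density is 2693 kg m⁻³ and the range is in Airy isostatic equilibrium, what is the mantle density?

3280 kg m⁻³

Airy balance: ρ_c h = (ρ_m − ρ_c) r → ρ_m = ρ_c (1 + h/r).
ρ_m = 2693 × (1 + 0.838 km/3.87 km) = 3280 kg m⁻³.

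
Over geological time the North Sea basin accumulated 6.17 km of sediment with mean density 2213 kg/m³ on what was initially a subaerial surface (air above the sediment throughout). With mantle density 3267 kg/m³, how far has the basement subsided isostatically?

4.18 km

Subaerial load: s = t ρ_sed / ρ_m = 6.17 km × 2213/3267 = 4.18 km.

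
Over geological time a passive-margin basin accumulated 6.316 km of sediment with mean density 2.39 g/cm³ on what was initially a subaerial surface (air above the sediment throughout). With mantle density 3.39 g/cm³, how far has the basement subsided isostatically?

Subaerial load: s = t ρ_sed / ρ_m = 6.316 km × 2.39/3.39 = 4.45 km.

4.45 km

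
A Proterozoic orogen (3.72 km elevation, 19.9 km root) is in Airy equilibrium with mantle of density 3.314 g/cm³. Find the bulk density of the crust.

2.79 g/cm³

ρ_c h = (ρ_m − ρ_c) r → ρ_c (h + r) = ρ_m r → ρ_c = ρ_m r / (h + r).
ρ_c = 3.314 × 19.9 km / (3.72 km + 19.9 km) = 2.79 g/cm³.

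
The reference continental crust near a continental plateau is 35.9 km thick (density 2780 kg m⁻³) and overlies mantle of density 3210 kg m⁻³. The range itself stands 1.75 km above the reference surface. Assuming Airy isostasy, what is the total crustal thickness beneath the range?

49 km

Root depth r = h ρ_c / (ρ_m − ρ_c) = 1.75 km × 2780 / 430 = 11.31 km.
Total thickness = T + h + r = 35.9 km + 1.75 km + 11.31 km = 49 km.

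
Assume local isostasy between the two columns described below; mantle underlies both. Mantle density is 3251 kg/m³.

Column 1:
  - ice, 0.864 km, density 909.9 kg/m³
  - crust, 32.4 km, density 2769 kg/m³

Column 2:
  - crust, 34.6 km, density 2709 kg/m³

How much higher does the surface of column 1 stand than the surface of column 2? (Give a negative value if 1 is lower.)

For any compensation level in the mantle, the mantle terms cancel and isostasy reduces to e = (Σt_1 − Σt_2) − (Σ(ρt)_1 − Σ(ρt)_2) / ρ_m.
Σt_1 = 33.264 km; Σt_2 = 34.6 km; Σ(ρt)_1 = 90501.7536; Σ(ρt)_2 = 93731.4 (in km·kg/m³).
e = (33.264 − 34.6) − (90501.7536 − 93731.4) / 3251 = −0.343 km.

−0.343 km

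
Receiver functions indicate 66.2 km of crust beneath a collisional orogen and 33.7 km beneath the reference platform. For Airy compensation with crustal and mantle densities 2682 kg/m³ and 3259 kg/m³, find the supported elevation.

Excess crust Δ = 66.2 km − 33.7 km = 32.5 km, split between elevation h and root r with h + r = Δ.
Airy balance ρ_c h = (ρ_m − ρ_c) r gives r = h ρ_c/(ρ_m − ρ_c), so h (1 + ρ_c/(ρ_m − ρ_c)) = Δ, i.e. h = Δ (ρ_m − ρ_c)/ρ_m.
h = 32.5 km × 577/3259 = 5.75 km.

5.75 km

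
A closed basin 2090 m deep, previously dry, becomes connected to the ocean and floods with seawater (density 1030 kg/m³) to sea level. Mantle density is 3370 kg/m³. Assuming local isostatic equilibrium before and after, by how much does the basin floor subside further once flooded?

After flooding the water column is d + s deep. Its weight must equal the weight of mantle displaced by the extra subsidence s: (d + s) ρ_w = s ρ_m.
s = d ρ_w / (ρ_m − ρ_w) = 2090 m × 1030/(3370 − 1030) = 920 m.

920 m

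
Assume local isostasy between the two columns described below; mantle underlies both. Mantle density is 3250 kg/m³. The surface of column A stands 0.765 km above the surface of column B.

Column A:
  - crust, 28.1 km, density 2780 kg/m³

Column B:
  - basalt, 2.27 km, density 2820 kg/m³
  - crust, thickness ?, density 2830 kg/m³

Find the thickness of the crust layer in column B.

23.2 km

Take the compensation level at the base of the deeper column (depth z_c below the surface of column A) and equate Σ ρ_i t_i down to z_c; mantle fills any gap and the z_c terms cancel.
Column A: 28.1×2780 + (z_c − 28.1)×3250
Column B: 0.765×0 + 2.27×2820 + x×2830 + (z_c − 0.765 − 2.27 − x)×3250
The z_c×3250 term appears on both sides and cancels. Collect the known terms of each column as K = Σ(ρt)_known − 3250 × (depth of known layers): K_A = 78118 − 3250×28.1 = −13207; K_B = 6401.4 − 3250×(0.765 + 2.27) = −3462.35.
Balance: K_A = K_B − x×(3250 − 2830), so x = (K_B − K_A)/(3250 − 2830) = 9744.65/420 = 23.2 km.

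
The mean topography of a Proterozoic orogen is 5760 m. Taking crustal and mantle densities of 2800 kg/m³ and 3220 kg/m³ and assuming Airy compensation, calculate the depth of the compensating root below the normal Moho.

38400 m

Isostatic balance requires: the weight of the topography is balanced by the buoyancy of the root, ρ_c h = (ρ_m − ρ_c) r.
r = h · ρ_c / (ρ_m − ρ_c) = 5760 m × 2800 / (3220 − 2800) = 38400 m.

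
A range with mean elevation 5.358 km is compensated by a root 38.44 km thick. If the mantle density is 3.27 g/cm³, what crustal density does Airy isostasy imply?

ρ_c h = (ρ_m − ρ_c) r → ρ_c (h + r) = ρ_m r → ρ_c = ρ_m r / (h + r).
ρ_c = 3.27 × 38.44 km / (5.358 km + 38.44 km) = 2.87 g/cm³.

2.87 g/cm³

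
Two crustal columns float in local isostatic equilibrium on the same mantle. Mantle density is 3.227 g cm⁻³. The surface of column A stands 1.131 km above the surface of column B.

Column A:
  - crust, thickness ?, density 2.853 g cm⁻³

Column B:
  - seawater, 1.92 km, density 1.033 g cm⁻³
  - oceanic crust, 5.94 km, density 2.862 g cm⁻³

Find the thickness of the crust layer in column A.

Take the compensation level at the base of the deeper column (depth z_c below the surface of column A) and equate Σ ρ_i t_i down to z_c; mantle fills any gap and the z_c terms cancel.
Column A: x×2.853 + (z_c − 0 − x)×3.227
Column B: 1.131×0 + 1.92×1.033 + 5.94×2.862 + (z_c − 1.131 − 7.86)×3.227
The z_c×3.227 term appears on both sides and cancels. Collect the known terms of each column as K = Σ(ρt)_known − 3.227 × (depth of known layers): K_A = 0 − 3.227×0 = 0; K_B = 18.98364 − 3.227×(1.131 + 7.86) = −10.030317.
Balance: K_A − x×(3.227 − 2.853) = K_B, so x = (K_A − K_B)/(3.227 − 2.853) = 10.0303/0.374 = 26.8 km.

26.8 km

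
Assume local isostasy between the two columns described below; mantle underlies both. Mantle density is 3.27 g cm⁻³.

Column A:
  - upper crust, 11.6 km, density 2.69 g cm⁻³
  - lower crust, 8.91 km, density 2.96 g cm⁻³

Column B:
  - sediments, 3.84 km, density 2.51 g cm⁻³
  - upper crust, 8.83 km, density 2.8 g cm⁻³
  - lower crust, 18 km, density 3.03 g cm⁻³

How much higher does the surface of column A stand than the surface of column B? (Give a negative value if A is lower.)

−0.581 km

For any compensation level in the mantle, the mantle terms cancel and isostasy reduces to e = (Σt_A − Σt_B) − (Σ(ρt)_A − Σ(ρt)_B) / ρ_m.
Σt_A = 20.51 km; Σt_B = 30.67 km; Σ(ρt)_A = 57.5776; Σ(ρt)_B = 88.9024 (in km·g cm⁻³).
e = (20.51 − 30.67) − (57.5776 − 88.9024) / 3.27 = −0.581 km.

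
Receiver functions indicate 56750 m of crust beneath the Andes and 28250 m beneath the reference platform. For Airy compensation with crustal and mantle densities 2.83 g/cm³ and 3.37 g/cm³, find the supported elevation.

Excess crust Δ = 56750 m − 28250 m = 28500 m, split between elevation h and root r with h + r = Δ.
Airy balance ρ_c h = (ρ_m − ρ_c) r gives r = h ρ_c/(ρ_m − ρ_c), so h (1 + ρ_c/(ρ_m − ρ_c)) = Δ, i.e. h = Δ (ρ_m − ρ_c)/ρ_m.
h = 28500 m × 0.54/3.37 = 4570 m.

4570 m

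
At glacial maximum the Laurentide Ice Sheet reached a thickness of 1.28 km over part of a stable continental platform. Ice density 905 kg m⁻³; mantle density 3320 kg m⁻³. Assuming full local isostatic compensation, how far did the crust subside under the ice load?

For local isostatic compensation: the ice load ρ_ice t is balanced by mantle displaced below, ρ_m s.
s = t ρ_ice / ρ_m = 1.28 km × 905/3320 = 0.349 km.

0.349 km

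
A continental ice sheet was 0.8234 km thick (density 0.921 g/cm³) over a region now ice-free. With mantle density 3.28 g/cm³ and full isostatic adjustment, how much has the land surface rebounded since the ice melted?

Removing the load lets mantle flow back in; uplift u satisfies ρ_ice t = ρ_m u.
u = t ρ_ice/ρ_m = 0.8234 km × 0.921/3.28 = 0.231 km.

0.231 km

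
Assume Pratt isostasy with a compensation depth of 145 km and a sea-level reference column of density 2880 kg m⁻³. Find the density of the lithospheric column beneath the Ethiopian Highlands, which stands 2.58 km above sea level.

Pratt balance: ρ_ref D = ρ (D + h).
ρ = ρ_ref D/(D + h) = 2880 × 145 km/(145 km + 2.58 km) = 2830 kg m⁻³.

2830 kg m⁻³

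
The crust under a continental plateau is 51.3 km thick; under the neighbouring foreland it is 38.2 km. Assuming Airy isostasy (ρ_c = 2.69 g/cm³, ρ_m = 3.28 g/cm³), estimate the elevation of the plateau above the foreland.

Excess crust Δ = 51.3 km − 38.2 km = 13.1 km, split between elevation h and root r with h + r = Δ.
Airy balance ρ_c h = (ρ_m − ρ_c) r gives r = h ρ_c/(ρ_m − ρ_c), so h (1 + ρ_c/(ρ_m − ρ_c)) = Δ, i.e. h = Δ (ρ_m − ρ_c)/ρ_m.
h = 13.1 km × 0.59/3.28 = 2.36 km.

2.36 km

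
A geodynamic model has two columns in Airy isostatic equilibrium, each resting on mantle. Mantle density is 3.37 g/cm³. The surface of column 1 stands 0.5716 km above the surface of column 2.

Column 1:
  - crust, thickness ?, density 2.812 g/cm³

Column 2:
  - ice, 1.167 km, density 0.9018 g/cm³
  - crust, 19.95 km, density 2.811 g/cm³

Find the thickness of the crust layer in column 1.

28.6 km

Take the compensation level at the base of the deeper column (depth z_c below the surface of column 1) and equate Σ ρ_i t_i down to z_c; mantle fills any gap and the z_c terms cancel.
Column 1: x×2.812 + (z_c − 0 − x)×3.37
Column 2: 0.5716×0 + 1.167×0.9018 + 19.95×2.811 + (z_c − 0.5716 − 21.117)×3.37
The z_c×3.37 term appears on both sides and cancels. Collect the known terms of each column as K = Σ(ρt)_known − 3.37 × (depth of known layers): K_1 = 0 − 3.37×0 = 0; K_2 = 57.1318506 − 3.37×(0.5716 + 21.117) = −15.9587314.
Balance: K_1 − x×(3.37 − 2.812) = K_2, so x = (K_1 − K_2)/(3.37 − 2.812) = 15.9587/0.558 = 28.6 km.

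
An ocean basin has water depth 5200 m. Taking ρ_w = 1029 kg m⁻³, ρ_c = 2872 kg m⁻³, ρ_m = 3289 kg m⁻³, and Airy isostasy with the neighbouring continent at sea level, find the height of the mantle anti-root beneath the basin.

23000 m

Isostatic balance requires: replacing crust with seawater at the top is compensated by replacing crust with mantle at the base: d (ρ_c − ρ_w) = a (ρ_m − ρ_c).
a = d (ρ_c − ρ_w)/(ρ_m − ρ_c) = 5200 m × 1843/417 = 23000 m.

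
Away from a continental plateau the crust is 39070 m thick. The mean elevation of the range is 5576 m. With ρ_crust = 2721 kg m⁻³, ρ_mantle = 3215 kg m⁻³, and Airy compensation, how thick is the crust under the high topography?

Root depth r = h ρ_c / (ρ_m − ρ_c) = 5576 m × 2721 / 494 = 30710 m.
Total thickness = T + h + r = 39070 m + 5576 m + 30710 m = 75400 m.

75400 m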